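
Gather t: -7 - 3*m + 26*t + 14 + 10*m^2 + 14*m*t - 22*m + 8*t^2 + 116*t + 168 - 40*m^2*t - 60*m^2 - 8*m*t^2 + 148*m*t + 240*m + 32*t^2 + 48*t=-50*m^2 + 215*m + t^2*(40 - 8*m) + t*(-40*m^2 + 162*m + 190) + 175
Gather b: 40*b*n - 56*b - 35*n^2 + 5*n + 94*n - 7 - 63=b*(40*n - 56) - 35*n^2 + 99*n - 70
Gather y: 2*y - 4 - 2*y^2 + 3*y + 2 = -2*y^2 + 5*y - 2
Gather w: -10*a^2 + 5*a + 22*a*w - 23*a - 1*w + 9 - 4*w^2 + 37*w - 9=-10*a^2 - 18*a - 4*w^2 + w*(22*a + 36)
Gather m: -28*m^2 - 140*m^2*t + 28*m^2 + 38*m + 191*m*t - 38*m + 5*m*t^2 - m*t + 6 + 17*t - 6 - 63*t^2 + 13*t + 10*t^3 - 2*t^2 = -140*m^2*t + m*(5*t^2 + 190*t) + 10*t^3 - 65*t^2 + 30*t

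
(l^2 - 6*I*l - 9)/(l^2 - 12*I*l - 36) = (-l^2 + 6*I*l + 9)/(-l^2 + 12*I*l + 36)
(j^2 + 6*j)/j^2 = (j + 6)/j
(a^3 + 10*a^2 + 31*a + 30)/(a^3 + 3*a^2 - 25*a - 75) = (a + 2)/(a - 5)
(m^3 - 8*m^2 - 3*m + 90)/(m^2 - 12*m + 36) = (m^2 - 2*m - 15)/(m - 6)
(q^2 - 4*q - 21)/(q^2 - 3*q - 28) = (q + 3)/(q + 4)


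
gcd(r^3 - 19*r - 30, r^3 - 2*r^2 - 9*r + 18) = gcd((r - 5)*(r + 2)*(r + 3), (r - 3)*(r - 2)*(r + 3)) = r + 3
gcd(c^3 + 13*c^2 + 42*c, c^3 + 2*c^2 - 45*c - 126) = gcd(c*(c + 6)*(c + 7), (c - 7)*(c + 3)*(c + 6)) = c + 6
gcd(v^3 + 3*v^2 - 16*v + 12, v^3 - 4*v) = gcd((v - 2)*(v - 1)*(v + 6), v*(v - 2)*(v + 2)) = v - 2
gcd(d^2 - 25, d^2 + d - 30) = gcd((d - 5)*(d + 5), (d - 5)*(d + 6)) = d - 5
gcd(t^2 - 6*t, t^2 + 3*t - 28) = 1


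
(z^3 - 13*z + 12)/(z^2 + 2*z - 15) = (z^2 + 3*z - 4)/(z + 5)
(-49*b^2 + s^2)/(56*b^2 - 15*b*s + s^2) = (7*b + s)/(-8*b + s)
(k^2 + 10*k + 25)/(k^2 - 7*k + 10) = (k^2 + 10*k + 25)/(k^2 - 7*k + 10)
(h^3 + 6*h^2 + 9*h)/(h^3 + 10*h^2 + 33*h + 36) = h/(h + 4)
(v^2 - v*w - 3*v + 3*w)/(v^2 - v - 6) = (v - w)/(v + 2)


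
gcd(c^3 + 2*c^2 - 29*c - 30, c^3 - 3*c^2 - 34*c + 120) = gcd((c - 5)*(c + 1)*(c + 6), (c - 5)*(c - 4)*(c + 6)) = c^2 + c - 30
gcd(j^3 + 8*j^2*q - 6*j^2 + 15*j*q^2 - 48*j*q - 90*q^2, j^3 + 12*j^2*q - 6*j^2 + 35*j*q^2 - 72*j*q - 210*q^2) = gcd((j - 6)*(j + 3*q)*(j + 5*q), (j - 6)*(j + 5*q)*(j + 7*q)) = j^2 + 5*j*q - 6*j - 30*q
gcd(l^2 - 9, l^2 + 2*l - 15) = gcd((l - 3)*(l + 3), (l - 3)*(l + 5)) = l - 3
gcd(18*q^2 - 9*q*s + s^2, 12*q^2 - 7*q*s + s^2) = 3*q - s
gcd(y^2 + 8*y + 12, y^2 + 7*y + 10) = y + 2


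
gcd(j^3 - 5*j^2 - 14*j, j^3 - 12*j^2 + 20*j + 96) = j + 2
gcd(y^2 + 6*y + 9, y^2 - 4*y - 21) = y + 3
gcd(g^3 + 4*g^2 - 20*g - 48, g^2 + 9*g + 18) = g + 6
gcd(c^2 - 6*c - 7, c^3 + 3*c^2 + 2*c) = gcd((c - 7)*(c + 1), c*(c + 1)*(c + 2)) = c + 1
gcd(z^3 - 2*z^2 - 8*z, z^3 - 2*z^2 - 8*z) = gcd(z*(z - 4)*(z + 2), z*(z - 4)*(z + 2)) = z^3 - 2*z^2 - 8*z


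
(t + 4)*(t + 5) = t^2 + 9*t + 20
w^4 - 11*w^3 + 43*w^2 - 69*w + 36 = (w - 4)*(w - 3)^2*(w - 1)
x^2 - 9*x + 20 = (x - 5)*(x - 4)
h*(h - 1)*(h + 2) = h^3 + h^2 - 2*h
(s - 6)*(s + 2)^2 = s^3 - 2*s^2 - 20*s - 24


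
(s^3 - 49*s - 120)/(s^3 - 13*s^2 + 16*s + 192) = (s + 5)/(s - 8)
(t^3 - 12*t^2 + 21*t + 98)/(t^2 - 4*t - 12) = (t^2 - 14*t + 49)/(t - 6)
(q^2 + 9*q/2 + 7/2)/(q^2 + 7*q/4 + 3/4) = 2*(2*q + 7)/(4*q + 3)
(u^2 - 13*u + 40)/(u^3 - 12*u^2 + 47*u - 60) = (u - 8)/(u^2 - 7*u + 12)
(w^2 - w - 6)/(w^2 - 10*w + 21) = (w + 2)/(w - 7)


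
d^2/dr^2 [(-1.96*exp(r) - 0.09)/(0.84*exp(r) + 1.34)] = (2.142672*exp(r) - 3.418072)*exp(r)/(0.592704*exp(3*r) + 2.836512*exp(2*r) + 4.524912*exp(r) + 2.406104)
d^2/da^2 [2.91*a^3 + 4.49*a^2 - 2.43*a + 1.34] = 17.46*a + 8.98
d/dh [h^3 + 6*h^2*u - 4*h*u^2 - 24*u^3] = 3*h^2 + 12*h*u - 4*u^2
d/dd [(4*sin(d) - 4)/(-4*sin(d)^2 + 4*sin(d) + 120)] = (sin(d)^2 - 2*sin(d) + 31)*cos(d)/(sin(d) + cos(d)^2 + 29)^2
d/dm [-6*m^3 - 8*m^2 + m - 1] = -18*m^2 - 16*m + 1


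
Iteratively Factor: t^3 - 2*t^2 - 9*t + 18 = (t - 3)*(t^2 + t - 6) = (t - 3)*(t + 3)*(t - 2)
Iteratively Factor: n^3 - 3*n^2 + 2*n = (n)*(n^2 - 3*n + 2) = n*(n - 1)*(n - 2)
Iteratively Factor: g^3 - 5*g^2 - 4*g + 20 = (g + 2)*(g^2 - 7*g + 10) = (g - 5)*(g + 2)*(g - 2)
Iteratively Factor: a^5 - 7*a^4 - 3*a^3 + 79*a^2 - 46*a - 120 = (a + 3)*(a^4 - 10*a^3 + 27*a^2 - 2*a - 40) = (a + 1)*(a + 3)*(a^3 - 11*a^2 + 38*a - 40) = (a - 5)*(a + 1)*(a + 3)*(a^2 - 6*a + 8) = (a - 5)*(a - 4)*(a + 1)*(a + 3)*(a - 2)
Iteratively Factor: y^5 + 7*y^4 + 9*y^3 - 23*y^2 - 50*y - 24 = (y + 3)*(y^4 + 4*y^3 - 3*y^2 - 14*y - 8) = (y + 1)*(y + 3)*(y^3 + 3*y^2 - 6*y - 8) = (y + 1)^2*(y + 3)*(y^2 + 2*y - 8) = (y - 2)*(y + 1)^2*(y + 3)*(y + 4)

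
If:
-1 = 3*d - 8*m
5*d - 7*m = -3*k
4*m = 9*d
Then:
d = 1/15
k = 43/180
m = 3/20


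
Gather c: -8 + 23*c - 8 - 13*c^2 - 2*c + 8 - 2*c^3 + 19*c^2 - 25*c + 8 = -2*c^3 + 6*c^2 - 4*c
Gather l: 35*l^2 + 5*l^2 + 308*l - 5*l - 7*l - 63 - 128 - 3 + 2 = 40*l^2 + 296*l - 192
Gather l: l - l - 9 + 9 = 0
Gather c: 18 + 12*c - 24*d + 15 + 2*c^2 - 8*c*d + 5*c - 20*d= 2*c^2 + c*(17 - 8*d) - 44*d + 33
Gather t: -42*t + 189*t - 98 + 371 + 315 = 147*t + 588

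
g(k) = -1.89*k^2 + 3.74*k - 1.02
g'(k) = 3.74 - 3.78*k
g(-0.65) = -4.25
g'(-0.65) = 6.20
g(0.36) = 0.08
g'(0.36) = 2.38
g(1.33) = 0.61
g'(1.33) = -1.29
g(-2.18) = -18.16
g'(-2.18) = 11.98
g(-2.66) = -24.34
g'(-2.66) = 13.79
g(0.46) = 0.30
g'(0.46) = 2.00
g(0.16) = -0.47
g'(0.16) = 3.14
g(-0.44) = -3.03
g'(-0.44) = 5.40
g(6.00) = -46.62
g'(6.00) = -18.94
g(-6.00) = -91.50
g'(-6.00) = 26.42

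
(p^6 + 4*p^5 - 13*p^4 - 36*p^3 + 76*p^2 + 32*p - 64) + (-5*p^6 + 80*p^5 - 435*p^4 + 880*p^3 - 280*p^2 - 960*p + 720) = -4*p^6 + 84*p^5 - 448*p^4 + 844*p^3 - 204*p^2 - 928*p + 656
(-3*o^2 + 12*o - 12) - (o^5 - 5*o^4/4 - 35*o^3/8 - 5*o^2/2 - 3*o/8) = -o^5 + 5*o^4/4 + 35*o^3/8 - o^2/2 + 99*o/8 - 12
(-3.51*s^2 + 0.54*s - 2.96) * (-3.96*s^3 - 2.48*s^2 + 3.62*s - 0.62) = 13.8996*s^5 + 6.5664*s^4 - 2.3238*s^3 + 11.4718*s^2 - 11.05*s + 1.8352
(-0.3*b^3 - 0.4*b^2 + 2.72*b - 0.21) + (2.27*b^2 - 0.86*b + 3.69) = -0.3*b^3 + 1.87*b^2 + 1.86*b + 3.48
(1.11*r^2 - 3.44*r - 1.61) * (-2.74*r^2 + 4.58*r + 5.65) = -3.0414*r^4 + 14.5094*r^3 - 5.0723*r^2 - 26.8098*r - 9.0965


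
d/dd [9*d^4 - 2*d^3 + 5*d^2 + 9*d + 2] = 36*d^3 - 6*d^2 + 10*d + 9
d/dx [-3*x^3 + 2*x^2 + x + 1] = -9*x^2 + 4*x + 1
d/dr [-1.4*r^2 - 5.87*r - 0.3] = -2.8*r - 5.87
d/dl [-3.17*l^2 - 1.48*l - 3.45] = -6.34*l - 1.48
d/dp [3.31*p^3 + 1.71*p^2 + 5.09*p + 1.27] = 9.93*p^2 + 3.42*p + 5.09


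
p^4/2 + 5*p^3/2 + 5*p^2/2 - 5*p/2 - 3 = (p/2 + 1)*(p - 1)*(p + 1)*(p + 3)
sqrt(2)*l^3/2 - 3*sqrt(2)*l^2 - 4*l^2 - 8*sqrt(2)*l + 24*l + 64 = (l - 8)*(l - 4*sqrt(2))*(sqrt(2)*l/2 + sqrt(2))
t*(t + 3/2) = t^2 + 3*t/2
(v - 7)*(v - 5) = v^2 - 12*v + 35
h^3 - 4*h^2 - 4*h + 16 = (h - 4)*(h - 2)*(h + 2)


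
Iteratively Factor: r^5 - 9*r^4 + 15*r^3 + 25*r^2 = (r + 1)*(r^4 - 10*r^3 + 25*r^2) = r*(r + 1)*(r^3 - 10*r^2 + 25*r) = r^2*(r + 1)*(r^2 - 10*r + 25) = r^2*(r - 5)*(r + 1)*(r - 5)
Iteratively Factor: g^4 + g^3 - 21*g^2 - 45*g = (g + 3)*(g^3 - 2*g^2 - 15*g) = (g - 5)*(g + 3)*(g^2 + 3*g) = (g - 5)*(g + 3)^2*(g)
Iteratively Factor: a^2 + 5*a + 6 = (a + 2)*(a + 3)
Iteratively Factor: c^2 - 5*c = (c - 5)*(c)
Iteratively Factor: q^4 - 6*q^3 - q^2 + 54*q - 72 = (q - 3)*(q^3 - 3*q^2 - 10*q + 24) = (q - 4)*(q - 3)*(q^2 + q - 6) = (q - 4)*(q - 3)*(q - 2)*(q + 3)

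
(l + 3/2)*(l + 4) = l^2 + 11*l/2 + 6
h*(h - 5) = h^2 - 5*h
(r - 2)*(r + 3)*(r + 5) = r^3 + 6*r^2 - r - 30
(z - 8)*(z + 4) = z^2 - 4*z - 32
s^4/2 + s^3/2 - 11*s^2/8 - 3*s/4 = s*(s/2 + 1)*(s - 3/2)*(s + 1/2)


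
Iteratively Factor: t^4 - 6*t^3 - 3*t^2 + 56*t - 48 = (t - 4)*(t^3 - 2*t^2 - 11*t + 12) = (t - 4)*(t - 1)*(t^2 - t - 12) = (t - 4)*(t - 1)*(t + 3)*(t - 4)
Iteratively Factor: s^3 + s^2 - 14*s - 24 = (s + 3)*(s^2 - 2*s - 8) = (s - 4)*(s + 3)*(s + 2)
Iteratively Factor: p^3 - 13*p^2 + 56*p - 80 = (p - 4)*(p^2 - 9*p + 20) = (p - 5)*(p - 4)*(p - 4)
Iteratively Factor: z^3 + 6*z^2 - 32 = (z + 4)*(z^2 + 2*z - 8) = (z - 2)*(z + 4)*(z + 4)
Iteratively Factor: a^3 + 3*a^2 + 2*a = (a + 2)*(a^2 + a) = (a + 1)*(a + 2)*(a)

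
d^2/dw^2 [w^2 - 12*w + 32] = 2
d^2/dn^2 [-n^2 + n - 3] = -2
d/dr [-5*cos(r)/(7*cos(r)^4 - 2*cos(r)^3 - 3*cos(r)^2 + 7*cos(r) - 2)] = 20*(-21*cos(r)^4 + 4*cos(r)^3 + 3*cos(r)^2 - 2)*sin(r)/(-14*sin(r)^4 + 22*sin(r)^2 - 11*cos(r) + cos(3*r) - 4)^2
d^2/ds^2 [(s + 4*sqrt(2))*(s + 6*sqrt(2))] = 2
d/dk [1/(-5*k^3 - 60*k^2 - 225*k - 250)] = 3*(k^2 + 8*k + 15)/(5*(k^3 + 12*k^2 + 45*k + 50)^2)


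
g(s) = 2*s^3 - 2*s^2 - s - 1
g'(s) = 6*s^2 - 4*s - 1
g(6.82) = 533.58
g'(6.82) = 250.79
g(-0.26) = -0.91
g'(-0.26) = 0.45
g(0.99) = -2.01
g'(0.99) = 0.92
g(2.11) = 6.77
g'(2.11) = 17.27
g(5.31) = 236.74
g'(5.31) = 146.94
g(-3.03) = -71.97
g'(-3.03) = 66.21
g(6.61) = 482.62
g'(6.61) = 234.71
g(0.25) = -1.34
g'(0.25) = -1.62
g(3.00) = 32.00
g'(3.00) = 41.00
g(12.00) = 3155.00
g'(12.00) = 815.00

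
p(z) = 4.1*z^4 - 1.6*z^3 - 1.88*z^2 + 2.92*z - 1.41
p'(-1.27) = -33.64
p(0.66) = 0.02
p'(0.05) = 2.72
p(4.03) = 956.55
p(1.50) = 14.10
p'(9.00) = 11535.88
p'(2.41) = 195.54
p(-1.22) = 4.22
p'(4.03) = 983.20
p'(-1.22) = -29.42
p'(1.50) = 41.83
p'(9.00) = 11535.88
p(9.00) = 25606.29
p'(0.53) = 2.02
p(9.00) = 25606.29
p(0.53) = -0.31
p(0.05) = -1.27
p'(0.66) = 3.06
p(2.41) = 110.62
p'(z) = 16.4*z^3 - 4.8*z^2 - 3.76*z + 2.92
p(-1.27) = 5.79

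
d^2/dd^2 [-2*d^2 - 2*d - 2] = -4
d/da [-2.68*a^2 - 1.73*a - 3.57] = -5.36*a - 1.73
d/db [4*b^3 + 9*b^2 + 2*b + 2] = 12*b^2 + 18*b + 2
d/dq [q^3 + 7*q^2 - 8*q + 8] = 3*q^2 + 14*q - 8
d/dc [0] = 0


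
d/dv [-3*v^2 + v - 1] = 1 - 6*v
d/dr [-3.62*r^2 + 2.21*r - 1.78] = 2.21 - 7.24*r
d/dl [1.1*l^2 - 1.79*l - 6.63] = 2.2*l - 1.79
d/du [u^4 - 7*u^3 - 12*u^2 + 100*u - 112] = 4*u^3 - 21*u^2 - 24*u + 100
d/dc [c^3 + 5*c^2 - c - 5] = 3*c^2 + 10*c - 1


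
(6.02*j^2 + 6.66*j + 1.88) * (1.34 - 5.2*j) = -31.304*j^3 - 26.5652*j^2 - 0.851599999999999*j + 2.5192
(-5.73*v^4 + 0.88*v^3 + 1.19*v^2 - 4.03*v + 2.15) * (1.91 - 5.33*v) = 30.5409*v^5 - 15.6347*v^4 - 4.6619*v^3 + 23.7528*v^2 - 19.1568*v + 4.1065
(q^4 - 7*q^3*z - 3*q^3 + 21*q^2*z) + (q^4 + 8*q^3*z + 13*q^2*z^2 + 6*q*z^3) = 2*q^4 + q^3*z - 3*q^3 + 13*q^2*z^2 + 21*q^2*z + 6*q*z^3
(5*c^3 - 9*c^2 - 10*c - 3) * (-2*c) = -10*c^4 + 18*c^3 + 20*c^2 + 6*c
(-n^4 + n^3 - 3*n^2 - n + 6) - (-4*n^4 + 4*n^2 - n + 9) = 3*n^4 + n^3 - 7*n^2 - 3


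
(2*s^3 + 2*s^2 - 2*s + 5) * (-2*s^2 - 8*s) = -4*s^5 - 20*s^4 - 12*s^3 + 6*s^2 - 40*s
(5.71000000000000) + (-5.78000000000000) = -0.0700000000000003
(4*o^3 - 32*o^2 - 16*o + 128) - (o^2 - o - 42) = 4*o^3 - 33*o^2 - 15*o + 170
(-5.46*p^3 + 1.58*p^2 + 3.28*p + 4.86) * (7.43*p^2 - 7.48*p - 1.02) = -40.5678*p^5 + 52.5802*p^4 + 18.1212*p^3 + 9.9638*p^2 - 39.6984*p - 4.9572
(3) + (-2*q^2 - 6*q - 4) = -2*q^2 - 6*q - 1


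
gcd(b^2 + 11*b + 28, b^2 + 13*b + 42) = b + 7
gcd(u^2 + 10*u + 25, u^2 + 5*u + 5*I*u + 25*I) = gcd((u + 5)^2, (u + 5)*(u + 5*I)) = u + 5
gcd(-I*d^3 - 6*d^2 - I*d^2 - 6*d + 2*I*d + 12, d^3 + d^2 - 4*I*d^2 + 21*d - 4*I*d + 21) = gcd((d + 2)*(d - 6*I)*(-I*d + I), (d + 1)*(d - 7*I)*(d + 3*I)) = 1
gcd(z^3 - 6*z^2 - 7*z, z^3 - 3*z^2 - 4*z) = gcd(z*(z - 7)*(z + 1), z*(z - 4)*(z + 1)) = z^2 + z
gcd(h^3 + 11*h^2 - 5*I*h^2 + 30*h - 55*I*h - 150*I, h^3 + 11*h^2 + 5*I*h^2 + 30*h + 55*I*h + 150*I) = h^2 + 11*h + 30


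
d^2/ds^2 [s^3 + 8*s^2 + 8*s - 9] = 6*s + 16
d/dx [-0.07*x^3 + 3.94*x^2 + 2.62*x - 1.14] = -0.21*x^2 + 7.88*x + 2.62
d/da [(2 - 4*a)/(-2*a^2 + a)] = -2/a^2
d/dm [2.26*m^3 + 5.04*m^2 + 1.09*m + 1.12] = 6.78*m^2 + 10.08*m + 1.09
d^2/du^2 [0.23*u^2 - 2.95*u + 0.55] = 0.460000000000000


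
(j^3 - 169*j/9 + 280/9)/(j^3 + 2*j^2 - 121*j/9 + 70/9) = (3*j - 8)/(3*j - 2)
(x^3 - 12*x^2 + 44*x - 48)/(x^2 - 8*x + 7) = (x^3 - 12*x^2 + 44*x - 48)/(x^2 - 8*x + 7)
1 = 1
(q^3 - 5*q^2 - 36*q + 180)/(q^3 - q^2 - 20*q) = (q^2 - 36)/(q*(q + 4))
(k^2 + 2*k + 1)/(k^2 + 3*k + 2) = (k + 1)/(k + 2)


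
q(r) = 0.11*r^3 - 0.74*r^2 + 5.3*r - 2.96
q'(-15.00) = 101.75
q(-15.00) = -620.21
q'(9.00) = 18.71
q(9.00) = 64.99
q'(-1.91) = 9.33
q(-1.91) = -16.55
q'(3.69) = 4.33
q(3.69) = 12.05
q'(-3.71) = 15.33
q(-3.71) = -38.43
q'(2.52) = 3.67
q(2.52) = 7.46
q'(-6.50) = 28.86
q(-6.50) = -98.88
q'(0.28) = 4.91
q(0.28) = -1.53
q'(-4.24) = 17.51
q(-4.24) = -47.12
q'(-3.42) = 14.22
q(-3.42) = -34.14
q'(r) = 0.33*r^2 - 1.48*r + 5.3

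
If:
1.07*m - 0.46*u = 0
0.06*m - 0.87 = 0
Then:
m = 14.50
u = 33.73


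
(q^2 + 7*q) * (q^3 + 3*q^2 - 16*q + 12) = q^5 + 10*q^4 + 5*q^3 - 100*q^2 + 84*q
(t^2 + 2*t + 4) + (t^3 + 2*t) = t^3 + t^2 + 4*t + 4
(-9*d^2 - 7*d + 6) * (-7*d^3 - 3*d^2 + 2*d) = 63*d^5 + 76*d^4 - 39*d^3 - 32*d^2 + 12*d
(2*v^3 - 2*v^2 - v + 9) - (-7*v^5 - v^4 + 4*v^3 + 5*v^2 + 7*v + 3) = 7*v^5 + v^4 - 2*v^3 - 7*v^2 - 8*v + 6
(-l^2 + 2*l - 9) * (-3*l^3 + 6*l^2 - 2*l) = 3*l^5 - 12*l^4 + 41*l^3 - 58*l^2 + 18*l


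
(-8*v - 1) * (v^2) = -8*v^3 - v^2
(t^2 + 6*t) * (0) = 0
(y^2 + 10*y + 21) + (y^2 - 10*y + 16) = 2*y^2 + 37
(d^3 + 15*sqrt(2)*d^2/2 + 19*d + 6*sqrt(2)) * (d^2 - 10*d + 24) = d^5 - 10*d^4 + 15*sqrt(2)*d^4/2 - 75*sqrt(2)*d^3 + 43*d^3 - 190*d^2 + 186*sqrt(2)*d^2 - 60*sqrt(2)*d + 456*d + 144*sqrt(2)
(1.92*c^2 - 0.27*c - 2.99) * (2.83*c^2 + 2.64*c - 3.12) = 5.4336*c^4 + 4.3047*c^3 - 15.1649*c^2 - 7.0512*c + 9.3288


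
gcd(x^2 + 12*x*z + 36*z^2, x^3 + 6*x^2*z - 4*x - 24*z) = x + 6*z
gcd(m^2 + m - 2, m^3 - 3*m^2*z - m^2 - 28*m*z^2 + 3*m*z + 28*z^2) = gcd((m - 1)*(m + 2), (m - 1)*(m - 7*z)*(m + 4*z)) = m - 1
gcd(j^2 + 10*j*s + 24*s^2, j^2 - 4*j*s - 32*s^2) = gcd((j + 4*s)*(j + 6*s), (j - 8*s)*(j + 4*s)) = j + 4*s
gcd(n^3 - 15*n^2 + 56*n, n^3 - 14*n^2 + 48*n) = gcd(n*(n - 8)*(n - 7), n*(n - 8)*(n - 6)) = n^2 - 8*n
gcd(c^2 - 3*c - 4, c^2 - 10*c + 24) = c - 4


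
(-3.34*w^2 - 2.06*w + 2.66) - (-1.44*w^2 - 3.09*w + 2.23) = -1.9*w^2 + 1.03*w + 0.43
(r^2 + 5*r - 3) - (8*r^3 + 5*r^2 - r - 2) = -8*r^3 - 4*r^2 + 6*r - 1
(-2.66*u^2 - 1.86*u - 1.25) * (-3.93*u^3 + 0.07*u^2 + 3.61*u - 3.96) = 10.4538*u^5 + 7.1236*u^4 - 4.8203*u^3 + 3.7315*u^2 + 2.8531*u + 4.95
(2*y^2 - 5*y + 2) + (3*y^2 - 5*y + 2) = 5*y^2 - 10*y + 4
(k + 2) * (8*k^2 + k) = 8*k^3 + 17*k^2 + 2*k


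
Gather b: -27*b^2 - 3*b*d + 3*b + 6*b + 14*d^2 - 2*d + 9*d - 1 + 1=-27*b^2 + b*(9 - 3*d) + 14*d^2 + 7*d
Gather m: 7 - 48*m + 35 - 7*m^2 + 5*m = -7*m^2 - 43*m + 42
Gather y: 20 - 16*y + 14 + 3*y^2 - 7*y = 3*y^2 - 23*y + 34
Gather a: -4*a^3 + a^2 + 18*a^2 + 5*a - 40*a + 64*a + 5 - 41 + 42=-4*a^3 + 19*a^2 + 29*a + 6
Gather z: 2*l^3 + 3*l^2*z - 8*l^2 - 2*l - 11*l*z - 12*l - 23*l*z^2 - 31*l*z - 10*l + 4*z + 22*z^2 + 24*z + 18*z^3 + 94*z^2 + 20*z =2*l^3 - 8*l^2 - 24*l + 18*z^3 + z^2*(116 - 23*l) + z*(3*l^2 - 42*l + 48)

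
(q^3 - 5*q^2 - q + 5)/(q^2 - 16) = (q^3 - 5*q^2 - q + 5)/(q^2 - 16)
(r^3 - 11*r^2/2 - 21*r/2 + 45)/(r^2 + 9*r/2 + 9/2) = (2*r^2 - 17*r + 30)/(2*r + 3)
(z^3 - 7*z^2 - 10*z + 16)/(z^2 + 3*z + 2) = (z^2 - 9*z + 8)/(z + 1)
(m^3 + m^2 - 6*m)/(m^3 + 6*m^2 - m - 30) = m/(m + 5)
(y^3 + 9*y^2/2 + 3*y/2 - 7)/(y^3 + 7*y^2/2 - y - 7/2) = (y + 2)/(y + 1)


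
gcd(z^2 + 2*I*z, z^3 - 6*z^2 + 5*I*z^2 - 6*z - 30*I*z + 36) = z + 2*I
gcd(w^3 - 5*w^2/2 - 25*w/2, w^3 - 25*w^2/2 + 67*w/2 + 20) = w - 5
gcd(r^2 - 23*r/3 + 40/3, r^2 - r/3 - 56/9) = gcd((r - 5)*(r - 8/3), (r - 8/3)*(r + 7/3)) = r - 8/3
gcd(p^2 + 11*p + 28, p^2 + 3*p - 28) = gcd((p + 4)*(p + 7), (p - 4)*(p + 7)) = p + 7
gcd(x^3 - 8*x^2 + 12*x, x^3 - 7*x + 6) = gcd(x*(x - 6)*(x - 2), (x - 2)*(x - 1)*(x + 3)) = x - 2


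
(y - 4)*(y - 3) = y^2 - 7*y + 12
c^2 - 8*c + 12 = (c - 6)*(c - 2)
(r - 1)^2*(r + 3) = r^3 + r^2 - 5*r + 3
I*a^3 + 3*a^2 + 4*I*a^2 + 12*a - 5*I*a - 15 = (a + 5)*(a - 3*I)*(I*a - I)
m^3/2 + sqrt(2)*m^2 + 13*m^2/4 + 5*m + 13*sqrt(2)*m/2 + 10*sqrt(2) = (m/2 + sqrt(2))*(m + 5/2)*(m + 4)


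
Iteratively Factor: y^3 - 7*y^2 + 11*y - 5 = (y - 1)*(y^2 - 6*y + 5) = (y - 5)*(y - 1)*(y - 1)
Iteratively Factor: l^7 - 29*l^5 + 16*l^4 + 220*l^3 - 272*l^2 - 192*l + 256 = (l - 1)*(l^6 + l^5 - 28*l^4 - 12*l^3 + 208*l^2 - 64*l - 256) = (l - 1)*(l + 1)*(l^5 - 28*l^3 + 16*l^2 + 192*l - 256) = (l - 4)*(l - 1)*(l + 1)*(l^4 + 4*l^3 - 12*l^2 - 32*l + 64) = (l - 4)*(l - 2)*(l - 1)*(l + 1)*(l^3 + 6*l^2 - 32) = (l - 4)*(l - 2)*(l - 1)*(l + 1)*(l + 4)*(l^2 + 2*l - 8) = (l - 4)*(l - 2)^2*(l - 1)*(l + 1)*(l + 4)*(l + 4)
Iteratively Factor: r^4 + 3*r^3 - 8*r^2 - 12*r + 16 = (r - 1)*(r^3 + 4*r^2 - 4*r - 16) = (r - 1)*(r + 4)*(r^2 - 4) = (r - 2)*(r - 1)*(r + 4)*(r + 2)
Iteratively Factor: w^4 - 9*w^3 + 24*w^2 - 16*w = (w - 1)*(w^3 - 8*w^2 + 16*w) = (w - 4)*(w - 1)*(w^2 - 4*w) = (w - 4)^2*(w - 1)*(w)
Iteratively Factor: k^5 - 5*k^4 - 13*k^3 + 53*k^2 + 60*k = (k - 4)*(k^4 - k^3 - 17*k^2 - 15*k) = (k - 4)*(k + 3)*(k^3 - 4*k^2 - 5*k) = (k - 4)*(k + 1)*(k + 3)*(k^2 - 5*k) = k*(k - 4)*(k + 1)*(k + 3)*(k - 5)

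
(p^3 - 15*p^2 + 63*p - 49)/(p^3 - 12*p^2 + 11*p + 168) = (p^2 - 8*p + 7)/(p^2 - 5*p - 24)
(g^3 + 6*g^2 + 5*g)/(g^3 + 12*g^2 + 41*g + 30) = g/(g + 6)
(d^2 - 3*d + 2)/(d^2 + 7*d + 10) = (d^2 - 3*d + 2)/(d^2 + 7*d + 10)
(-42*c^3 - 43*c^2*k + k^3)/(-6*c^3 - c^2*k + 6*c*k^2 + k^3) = (7*c - k)/(c - k)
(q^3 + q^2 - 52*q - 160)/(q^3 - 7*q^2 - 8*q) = (q^2 + 9*q + 20)/(q*(q + 1))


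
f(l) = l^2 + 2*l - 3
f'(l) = 2*l + 2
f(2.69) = 9.62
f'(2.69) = 7.38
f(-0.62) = -3.86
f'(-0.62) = 0.76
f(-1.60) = -3.64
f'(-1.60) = -1.20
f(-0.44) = -3.69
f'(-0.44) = 1.12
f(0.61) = -1.41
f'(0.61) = 3.22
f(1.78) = 3.73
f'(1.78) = 5.56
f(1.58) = 2.66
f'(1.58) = 5.16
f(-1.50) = -3.75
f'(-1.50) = -1.00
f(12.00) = 165.00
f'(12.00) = 26.00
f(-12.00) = 117.00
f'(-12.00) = -22.00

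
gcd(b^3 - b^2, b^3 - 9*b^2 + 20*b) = b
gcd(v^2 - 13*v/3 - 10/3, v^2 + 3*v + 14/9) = v + 2/3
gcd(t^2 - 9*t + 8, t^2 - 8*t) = t - 8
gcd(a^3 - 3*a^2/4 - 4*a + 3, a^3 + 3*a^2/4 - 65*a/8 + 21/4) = a^2 - 11*a/4 + 3/2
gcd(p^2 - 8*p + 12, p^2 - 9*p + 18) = p - 6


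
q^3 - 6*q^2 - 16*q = q*(q - 8)*(q + 2)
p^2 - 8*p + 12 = (p - 6)*(p - 2)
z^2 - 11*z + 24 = (z - 8)*(z - 3)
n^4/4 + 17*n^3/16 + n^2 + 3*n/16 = n*(n/4 + 1/4)*(n + 1/4)*(n + 3)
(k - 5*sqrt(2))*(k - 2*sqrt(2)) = k^2 - 7*sqrt(2)*k + 20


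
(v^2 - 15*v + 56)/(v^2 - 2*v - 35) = (v - 8)/(v + 5)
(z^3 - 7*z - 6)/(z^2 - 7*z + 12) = (z^2 + 3*z + 2)/(z - 4)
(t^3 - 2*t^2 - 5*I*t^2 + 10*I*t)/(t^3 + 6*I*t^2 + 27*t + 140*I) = t*(t - 2)/(t^2 + 11*I*t - 28)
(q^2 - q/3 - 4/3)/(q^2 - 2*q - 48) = (-3*q^2 + q + 4)/(3*(-q^2 + 2*q + 48))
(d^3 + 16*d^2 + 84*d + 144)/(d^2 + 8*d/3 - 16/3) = 3*(d^2 + 12*d + 36)/(3*d - 4)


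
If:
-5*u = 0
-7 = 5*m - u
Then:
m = -7/5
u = 0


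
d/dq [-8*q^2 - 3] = -16*q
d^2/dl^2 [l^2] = 2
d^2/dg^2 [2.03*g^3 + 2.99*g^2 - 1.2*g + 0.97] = 12.18*g + 5.98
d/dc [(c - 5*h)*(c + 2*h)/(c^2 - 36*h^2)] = h*(3*c^2 - 52*c*h + 108*h^2)/(c^4 - 72*c^2*h^2 + 1296*h^4)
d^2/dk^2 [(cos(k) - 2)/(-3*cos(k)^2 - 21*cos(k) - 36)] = (9*(1 - cos(2*k))^2*cos(k)/4 - 15*(1 - cos(2*k))^2/4 + 761*cos(k)/2 - 52*cos(2*k) - 27*cos(3*k) - cos(5*k)/2 + 279)/(3*(cos(k) + 3)^3*(cos(k) + 4)^3)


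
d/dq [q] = 1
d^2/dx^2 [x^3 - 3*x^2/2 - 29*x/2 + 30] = 6*x - 3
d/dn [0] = 0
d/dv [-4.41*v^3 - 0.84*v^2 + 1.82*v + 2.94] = -13.23*v^2 - 1.68*v + 1.82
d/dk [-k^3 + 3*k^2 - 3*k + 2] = -3*k^2 + 6*k - 3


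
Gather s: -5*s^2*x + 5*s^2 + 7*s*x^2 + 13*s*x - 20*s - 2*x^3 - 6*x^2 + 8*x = s^2*(5 - 5*x) + s*(7*x^2 + 13*x - 20) - 2*x^3 - 6*x^2 + 8*x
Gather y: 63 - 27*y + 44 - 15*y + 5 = 112 - 42*y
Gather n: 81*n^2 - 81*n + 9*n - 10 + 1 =81*n^2 - 72*n - 9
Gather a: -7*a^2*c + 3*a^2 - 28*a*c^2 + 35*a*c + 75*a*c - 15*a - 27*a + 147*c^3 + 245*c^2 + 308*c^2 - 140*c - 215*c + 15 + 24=a^2*(3 - 7*c) + a*(-28*c^2 + 110*c - 42) + 147*c^3 + 553*c^2 - 355*c + 39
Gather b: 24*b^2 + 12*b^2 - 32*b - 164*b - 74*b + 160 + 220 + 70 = 36*b^2 - 270*b + 450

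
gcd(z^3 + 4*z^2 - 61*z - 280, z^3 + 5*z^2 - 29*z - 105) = z + 7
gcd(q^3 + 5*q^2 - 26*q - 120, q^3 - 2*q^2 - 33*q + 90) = q^2 + q - 30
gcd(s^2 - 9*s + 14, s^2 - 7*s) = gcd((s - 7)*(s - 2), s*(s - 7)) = s - 7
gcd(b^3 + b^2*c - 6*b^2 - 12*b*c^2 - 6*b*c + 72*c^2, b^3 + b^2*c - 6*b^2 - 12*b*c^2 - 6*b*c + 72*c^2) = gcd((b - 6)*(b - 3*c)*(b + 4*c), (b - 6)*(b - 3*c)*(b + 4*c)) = b^3 + b^2*c - 6*b^2 - 12*b*c^2 - 6*b*c + 72*c^2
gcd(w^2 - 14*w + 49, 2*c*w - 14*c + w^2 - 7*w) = w - 7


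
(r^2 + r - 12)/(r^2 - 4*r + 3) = (r + 4)/(r - 1)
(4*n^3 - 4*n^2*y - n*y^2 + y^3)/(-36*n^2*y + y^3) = (-4*n^3 + 4*n^2*y + n*y^2 - y^3)/(y*(36*n^2 - y^2))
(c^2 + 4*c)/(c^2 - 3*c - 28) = c/(c - 7)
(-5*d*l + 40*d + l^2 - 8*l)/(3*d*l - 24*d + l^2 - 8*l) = (-5*d + l)/(3*d + l)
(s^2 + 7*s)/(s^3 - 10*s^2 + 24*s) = (s + 7)/(s^2 - 10*s + 24)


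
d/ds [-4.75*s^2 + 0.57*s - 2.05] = 0.57 - 9.5*s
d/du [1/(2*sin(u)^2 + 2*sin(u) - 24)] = -(2*sin(u) + 1)*cos(u)/(2*(sin(u)^2 + sin(u) - 12)^2)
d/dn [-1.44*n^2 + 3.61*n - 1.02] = 3.61 - 2.88*n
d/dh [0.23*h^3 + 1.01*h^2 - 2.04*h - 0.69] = 0.69*h^2 + 2.02*h - 2.04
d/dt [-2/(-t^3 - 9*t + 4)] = 6*(-t^2 - 3)/(t^3 + 9*t - 4)^2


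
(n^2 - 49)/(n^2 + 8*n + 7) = (n - 7)/(n + 1)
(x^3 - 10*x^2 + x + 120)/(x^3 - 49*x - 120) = (x - 5)/(x + 5)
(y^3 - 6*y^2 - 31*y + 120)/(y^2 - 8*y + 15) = (y^2 - 3*y - 40)/(y - 5)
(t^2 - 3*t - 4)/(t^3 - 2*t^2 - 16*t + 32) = (t + 1)/(t^2 + 2*t - 8)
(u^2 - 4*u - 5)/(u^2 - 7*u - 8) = (u - 5)/(u - 8)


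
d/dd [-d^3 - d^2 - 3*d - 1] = -3*d^2 - 2*d - 3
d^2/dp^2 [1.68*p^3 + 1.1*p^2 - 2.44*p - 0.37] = 10.08*p + 2.2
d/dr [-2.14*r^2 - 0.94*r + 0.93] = -4.28*r - 0.94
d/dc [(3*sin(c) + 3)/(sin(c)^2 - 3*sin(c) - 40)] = 3*(-2*sin(c) + cos(c)^2 - 38)*cos(c)/((sin(c) - 8)^2*(sin(c) + 5)^2)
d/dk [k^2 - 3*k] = 2*k - 3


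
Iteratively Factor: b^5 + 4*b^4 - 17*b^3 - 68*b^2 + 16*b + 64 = (b + 4)*(b^4 - 17*b^2 + 16) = (b + 1)*(b + 4)*(b^3 - b^2 - 16*b + 16) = (b - 1)*(b + 1)*(b + 4)*(b^2 - 16) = (b - 1)*(b + 1)*(b + 4)^2*(b - 4)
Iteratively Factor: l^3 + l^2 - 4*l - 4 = (l + 2)*(l^2 - l - 2) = (l - 2)*(l + 2)*(l + 1)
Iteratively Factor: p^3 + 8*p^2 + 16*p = (p + 4)*(p^2 + 4*p) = p*(p + 4)*(p + 4)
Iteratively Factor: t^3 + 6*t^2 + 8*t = (t + 4)*(t^2 + 2*t) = t*(t + 4)*(t + 2)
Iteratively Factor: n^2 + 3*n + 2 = (n + 1)*(n + 2)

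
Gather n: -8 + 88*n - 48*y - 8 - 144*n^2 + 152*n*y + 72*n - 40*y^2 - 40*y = -144*n^2 + n*(152*y + 160) - 40*y^2 - 88*y - 16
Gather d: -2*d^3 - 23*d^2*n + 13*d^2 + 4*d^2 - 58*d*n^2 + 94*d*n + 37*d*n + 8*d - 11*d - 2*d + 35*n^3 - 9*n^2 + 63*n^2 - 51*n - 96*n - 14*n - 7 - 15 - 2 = -2*d^3 + d^2*(17 - 23*n) + d*(-58*n^2 + 131*n - 5) + 35*n^3 + 54*n^2 - 161*n - 24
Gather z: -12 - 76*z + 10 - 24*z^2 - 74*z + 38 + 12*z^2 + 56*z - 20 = -12*z^2 - 94*z + 16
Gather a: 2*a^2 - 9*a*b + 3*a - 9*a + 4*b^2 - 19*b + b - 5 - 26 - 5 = 2*a^2 + a*(-9*b - 6) + 4*b^2 - 18*b - 36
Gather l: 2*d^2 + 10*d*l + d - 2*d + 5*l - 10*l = 2*d^2 - d + l*(10*d - 5)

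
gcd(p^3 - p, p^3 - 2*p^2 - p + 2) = p^2 - 1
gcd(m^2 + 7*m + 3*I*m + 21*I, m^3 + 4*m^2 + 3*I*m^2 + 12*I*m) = m + 3*I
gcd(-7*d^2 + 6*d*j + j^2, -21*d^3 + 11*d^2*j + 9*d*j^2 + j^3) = 7*d^2 - 6*d*j - j^2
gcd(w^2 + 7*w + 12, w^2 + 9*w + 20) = w + 4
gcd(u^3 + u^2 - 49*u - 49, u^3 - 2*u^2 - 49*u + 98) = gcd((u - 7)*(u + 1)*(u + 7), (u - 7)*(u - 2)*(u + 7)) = u^2 - 49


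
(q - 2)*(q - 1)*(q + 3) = q^3 - 7*q + 6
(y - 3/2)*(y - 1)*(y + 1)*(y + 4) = y^4 + 5*y^3/2 - 7*y^2 - 5*y/2 + 6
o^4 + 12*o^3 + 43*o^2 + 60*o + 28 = (o + 1)*(o + 2)^2*(o + 7)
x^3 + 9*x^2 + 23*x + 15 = (x + 1)*(x + 3)*(x + 5)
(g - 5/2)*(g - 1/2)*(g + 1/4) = g^3 - 11*g^2/4 + g/2 + 5/16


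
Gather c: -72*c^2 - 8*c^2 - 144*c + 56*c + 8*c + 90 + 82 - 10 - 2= -80*c^2 - 80*c + 160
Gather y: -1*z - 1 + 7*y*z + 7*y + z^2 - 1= y*(7*z + 7) + z^2 - z - 2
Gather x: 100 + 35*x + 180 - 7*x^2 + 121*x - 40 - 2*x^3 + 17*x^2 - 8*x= -2*x^3 + 10*x^2 + 148*x + 240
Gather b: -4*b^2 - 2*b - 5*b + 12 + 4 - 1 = -4*b^2 - 7*b + 15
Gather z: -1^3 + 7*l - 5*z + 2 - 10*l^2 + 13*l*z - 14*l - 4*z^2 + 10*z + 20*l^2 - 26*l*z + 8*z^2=10*l^2 - 7*l + 4*z^2 + z*(5 - 13*l) + 1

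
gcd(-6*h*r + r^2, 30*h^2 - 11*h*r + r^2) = -6*h + r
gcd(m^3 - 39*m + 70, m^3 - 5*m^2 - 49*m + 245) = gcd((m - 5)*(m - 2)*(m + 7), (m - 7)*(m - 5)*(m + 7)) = m^2 + 2*m - 35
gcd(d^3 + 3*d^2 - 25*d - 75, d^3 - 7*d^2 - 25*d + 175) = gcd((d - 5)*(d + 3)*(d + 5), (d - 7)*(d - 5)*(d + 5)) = d^2 - 25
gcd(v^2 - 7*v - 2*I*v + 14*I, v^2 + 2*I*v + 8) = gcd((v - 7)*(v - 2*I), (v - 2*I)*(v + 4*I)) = v - 2*I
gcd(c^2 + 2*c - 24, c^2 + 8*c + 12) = c + 6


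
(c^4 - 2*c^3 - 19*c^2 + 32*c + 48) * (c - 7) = c^5 - 9*c^4 - 5*c^3 + 165*c^2 - 176*c - 336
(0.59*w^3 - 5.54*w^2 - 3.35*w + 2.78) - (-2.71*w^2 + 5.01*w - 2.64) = 0.59*w^3 - 2.83*w^2 - 8.36*w + 5.42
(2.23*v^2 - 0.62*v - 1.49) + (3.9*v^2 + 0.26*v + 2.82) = 6.13*v^2 - 0.36*v + 1.33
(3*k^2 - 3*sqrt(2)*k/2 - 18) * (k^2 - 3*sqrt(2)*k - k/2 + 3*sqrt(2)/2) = 3*k^4 - 21*sqrt(2)*k^3/2 - 3*k^3/2 - 9*k^2 + 21*sqrt(2)*k^2/4 + 9*k/2 + 54*sqrt(2)*k - 27*sqrt(2)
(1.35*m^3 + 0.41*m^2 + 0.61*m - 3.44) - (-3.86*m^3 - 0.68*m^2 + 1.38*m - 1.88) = 5.21*m^3 + 1.09*m^2 - 0.77*m - 1.56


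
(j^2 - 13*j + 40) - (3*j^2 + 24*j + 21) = -2*j^2 - 37*j + 19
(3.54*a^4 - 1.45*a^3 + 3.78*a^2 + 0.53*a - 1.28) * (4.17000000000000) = 14.7618*a^4 - 6.0465*a^3 + 15.7626*a^2 + 2.2101*a - 5.3376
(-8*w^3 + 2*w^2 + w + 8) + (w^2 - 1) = -8*w^3 + 3*w^2 + w + 7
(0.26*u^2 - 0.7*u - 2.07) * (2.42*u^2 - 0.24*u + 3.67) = 0.6292*u^4 - 1.7564*u^3 - 3.8872*u^2 - 2.0722*u - 7.5969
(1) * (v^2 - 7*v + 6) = v^2 - 7*v + 6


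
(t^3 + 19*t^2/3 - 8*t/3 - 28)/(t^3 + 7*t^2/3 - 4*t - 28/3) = (t + 6)/(t + 2)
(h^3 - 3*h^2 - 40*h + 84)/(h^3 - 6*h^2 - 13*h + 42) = (h + 6)/(h + 3)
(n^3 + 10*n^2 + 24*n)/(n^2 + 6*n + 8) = n*(n + 6)/(n + 2)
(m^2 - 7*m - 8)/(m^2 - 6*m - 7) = (m - 8)/(m - 7)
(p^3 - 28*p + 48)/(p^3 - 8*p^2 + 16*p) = (p^2 + 4*p - 12)/(p*(p - 4))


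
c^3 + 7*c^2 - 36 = (c - 2)*(c + 3)*(c + 6)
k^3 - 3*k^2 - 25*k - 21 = (k - 7)*(k + 1)*(k + 3)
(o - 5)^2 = o^2 - 10*o + 25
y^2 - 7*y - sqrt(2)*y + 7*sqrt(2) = (y - 7)*(y - sqrt(2))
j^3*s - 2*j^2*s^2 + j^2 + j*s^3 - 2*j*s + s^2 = (-j + s)^2*(j*s + 1)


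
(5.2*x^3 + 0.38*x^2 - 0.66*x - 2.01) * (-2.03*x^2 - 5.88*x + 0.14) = -10.556*x^5 - 31.3474*x^4 - 0.1666*x^3 + 8.0143*x^2 + 11.7264*x - 0.2814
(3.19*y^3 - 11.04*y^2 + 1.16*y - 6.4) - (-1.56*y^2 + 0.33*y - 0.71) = 3.19*y^3 - 9.48*y^2 + 0.83*y - 5.69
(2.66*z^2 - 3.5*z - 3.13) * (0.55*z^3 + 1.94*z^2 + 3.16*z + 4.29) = 1.463*z^5 + 3.2354*z^4 - 0.105899999999998*z^3 - 5.7208*z^2 - 24.9058*z - 13.4277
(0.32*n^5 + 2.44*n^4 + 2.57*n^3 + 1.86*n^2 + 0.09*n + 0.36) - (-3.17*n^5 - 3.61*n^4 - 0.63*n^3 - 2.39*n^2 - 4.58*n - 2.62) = 3.49*n^5 + 6.05*n^4 + 3.2*n^3 + 4.25*n^2 + 4.67*n + 2.98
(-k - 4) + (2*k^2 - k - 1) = 2*k^2 - 2*k - 5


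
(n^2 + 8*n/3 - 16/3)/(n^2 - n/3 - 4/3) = (n + 4)/(n + 1)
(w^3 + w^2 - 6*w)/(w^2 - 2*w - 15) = w*(w - 2)/(w - 5)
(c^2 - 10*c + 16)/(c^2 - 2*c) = (c - 8)/c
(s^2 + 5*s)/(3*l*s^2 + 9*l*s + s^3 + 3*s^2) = (s + 5)/(3*l*s + 9*l + s^2 + 3*s)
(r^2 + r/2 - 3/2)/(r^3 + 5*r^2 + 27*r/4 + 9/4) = 2*(r - 1)/(2*r^2 + 7*r + 3)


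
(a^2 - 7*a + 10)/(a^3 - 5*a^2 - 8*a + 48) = (a^2 - 7*a + 10)/(a^3 - 5*a^2 - 8*a + 48)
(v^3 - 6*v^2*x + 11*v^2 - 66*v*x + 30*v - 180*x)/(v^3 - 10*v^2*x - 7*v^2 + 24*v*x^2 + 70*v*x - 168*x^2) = (-v^2 - 11*v - 30)/(-v^2 + 4*v*x + 7*v - 28*x)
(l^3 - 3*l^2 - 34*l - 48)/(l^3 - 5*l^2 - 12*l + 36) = (l^2 - 6*l - 16)/(l^2 - 8*l + 12)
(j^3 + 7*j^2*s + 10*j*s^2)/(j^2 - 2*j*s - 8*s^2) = j*(-j - 5*s)/(-j + 4*s)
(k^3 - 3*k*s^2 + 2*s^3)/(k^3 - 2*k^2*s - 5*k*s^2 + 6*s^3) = (-k + s)/(-k + 3*s)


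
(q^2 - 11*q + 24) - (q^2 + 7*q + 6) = 18 - 18*q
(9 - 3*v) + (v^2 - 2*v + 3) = v^2 - 5*v + 12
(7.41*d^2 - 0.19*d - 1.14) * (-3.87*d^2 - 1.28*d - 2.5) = -28.6767*d^4 - 8.7495*d^3 - 13.87*d^2 + 1.9342*d + 2.85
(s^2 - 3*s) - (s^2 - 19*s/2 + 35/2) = 13*s/2 - 35/2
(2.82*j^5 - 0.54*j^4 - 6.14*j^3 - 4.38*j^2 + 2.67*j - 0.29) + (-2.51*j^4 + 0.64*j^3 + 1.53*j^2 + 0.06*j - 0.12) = 2.82*j^5 - 3.05*j^4 - 5.5*j^3 - 2.85*j^2 + 2.73*j - 0.41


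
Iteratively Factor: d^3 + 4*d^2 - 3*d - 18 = (d - 2)*(d^2 + 6*d + 9) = (d - 2)*(d + 3)*(d + 3)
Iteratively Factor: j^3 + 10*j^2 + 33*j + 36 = (j + 4)*(j^2 + 6*j + 9) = (j + 3)*(j + 4)*(j + 3)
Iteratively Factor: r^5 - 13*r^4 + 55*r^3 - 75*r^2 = (r - 5)*(r^4 - 8*r^3 + 15*r^2) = (r - 5)*(r - 3)*(r^3 - 5*r^2) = r*(r - 5)*(r - 3)*(r^2 - 5*r) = r*(r - 5)^2*(r - 3)*(r)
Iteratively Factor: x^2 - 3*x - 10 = (x - 5)*(x + 2)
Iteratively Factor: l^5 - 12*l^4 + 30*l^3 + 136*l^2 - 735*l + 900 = (l - 3)*(l^4 - 9*l^3 + 3*l^2 + 145*l - 300) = (l - 3)*(l + 4)*(l^3 - 13*l^2 + 55*l - 75) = (l - 5)*(l - 3)*(l + 4)*(l^2 - 8*l + 15) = (l - 5)*(l - 3)^2*(l + 4)*(l - 5)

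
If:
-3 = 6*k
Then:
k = -1/2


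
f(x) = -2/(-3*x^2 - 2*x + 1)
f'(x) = -2*(6*x + 2)/(-3*x^2 - 2*x + 1)^2 = 4*(-3*x - 1)/(3*x^2 + 2*x - 1)^2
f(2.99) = 0.06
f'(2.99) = -0.04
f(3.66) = 0.04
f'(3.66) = -0.02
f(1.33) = 0.29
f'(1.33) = -0.41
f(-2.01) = 0.28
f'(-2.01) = 0.40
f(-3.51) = 0.07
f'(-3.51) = 0.05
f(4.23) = 0.03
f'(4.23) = -0.01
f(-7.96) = 0.01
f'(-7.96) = 0.00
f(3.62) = 0.04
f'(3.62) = -0.02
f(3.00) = 0.06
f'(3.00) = -0.04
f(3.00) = 0.06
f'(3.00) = -0.04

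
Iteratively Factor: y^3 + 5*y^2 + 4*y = (y + 4)*(y^2 + y) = y*(y + 4)*(y + 1)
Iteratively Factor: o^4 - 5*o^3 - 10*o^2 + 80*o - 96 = (o - 4)*(o^3 - o^2 - 14*o + 24) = (o - 4)*(o - 3)*(o^2 + 2*o - 8) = (o - 4)*(o - 3)*(o + 4)*(o - 2)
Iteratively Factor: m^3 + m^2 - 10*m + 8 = (m - 2)*(m^2 + 3*m - 4) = (m - 2)*(m - 1)*(m + 4)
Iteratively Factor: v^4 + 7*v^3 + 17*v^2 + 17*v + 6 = (v + 1)*(v^3 + 6*v^2 + 11*v + 6) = (v + 1)*(v + 3)*(v^2 + 3*v + 2) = (v + 1)^2*(v + 3)*(v + 2)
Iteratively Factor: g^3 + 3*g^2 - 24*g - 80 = (g + 4)*(g^2 - g - 20) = (g - 5)*(g + 4)*(g + 4)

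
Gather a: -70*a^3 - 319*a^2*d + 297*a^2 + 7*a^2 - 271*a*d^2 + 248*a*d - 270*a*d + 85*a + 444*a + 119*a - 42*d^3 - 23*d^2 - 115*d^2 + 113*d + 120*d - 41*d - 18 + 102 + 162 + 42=-70*a^3 + a^2*(304 - 319*d) + a*(-271*d^2 - 22*d + 648) - 42*d^3 - 138*d^2 + 192*d + 288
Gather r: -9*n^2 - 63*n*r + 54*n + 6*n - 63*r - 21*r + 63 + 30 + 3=-9*n^2 + 60*n + r*(-63*n - 84) + 96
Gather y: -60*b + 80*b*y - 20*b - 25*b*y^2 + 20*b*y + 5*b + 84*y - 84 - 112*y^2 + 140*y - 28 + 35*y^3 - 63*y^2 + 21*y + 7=-75*b + 35*y^3 + y^2*(-25*b - 175) + y*(100*b + 245) - 105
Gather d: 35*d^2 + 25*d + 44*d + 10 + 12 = 35*d^2 + 69*d + 22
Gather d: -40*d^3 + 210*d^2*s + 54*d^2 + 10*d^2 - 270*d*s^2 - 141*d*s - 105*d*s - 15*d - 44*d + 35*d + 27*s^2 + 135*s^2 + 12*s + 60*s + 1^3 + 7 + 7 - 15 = -40*d^3 + d^2*(210*s + 64) + d*(-270*s^2 - 246*s - 24) + 162*s^2 + 72*s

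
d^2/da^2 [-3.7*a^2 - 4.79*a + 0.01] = -7.40000000000000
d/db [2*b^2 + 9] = 4*b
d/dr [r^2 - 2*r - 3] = 2*r - 2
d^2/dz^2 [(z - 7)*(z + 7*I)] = 2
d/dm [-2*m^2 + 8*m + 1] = 8 - 4*m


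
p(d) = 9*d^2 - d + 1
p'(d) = 18*d - 1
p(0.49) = 2.67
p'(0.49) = 7.82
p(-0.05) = 1.07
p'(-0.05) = -1.90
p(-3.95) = 145.37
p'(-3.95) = -72.10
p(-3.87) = 139.66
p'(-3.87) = -70.66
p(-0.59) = 4.72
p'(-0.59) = -11.62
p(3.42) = 102.85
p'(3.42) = 60.56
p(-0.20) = 1.56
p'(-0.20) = -4.60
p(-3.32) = 103.52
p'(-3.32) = -60.76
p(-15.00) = 2041.00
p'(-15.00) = -271.00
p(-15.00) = 2041.00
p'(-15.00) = -271.00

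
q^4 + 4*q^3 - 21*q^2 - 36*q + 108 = (q - 3)*(q - 2)*(q + 3)*(q + 6)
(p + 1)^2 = p^2 + 2*p + 1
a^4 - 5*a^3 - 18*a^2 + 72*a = a*(a - 6)*(a - 3)*(a + 4)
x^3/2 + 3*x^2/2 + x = x*(x/2 + 1/2)*(x + 2)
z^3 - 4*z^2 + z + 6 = (z - 3)*(z - 2)*(z + 1)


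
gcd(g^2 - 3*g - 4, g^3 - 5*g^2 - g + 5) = g + 1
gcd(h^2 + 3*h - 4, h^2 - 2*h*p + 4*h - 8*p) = h + 4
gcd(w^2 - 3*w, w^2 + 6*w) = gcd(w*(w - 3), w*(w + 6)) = w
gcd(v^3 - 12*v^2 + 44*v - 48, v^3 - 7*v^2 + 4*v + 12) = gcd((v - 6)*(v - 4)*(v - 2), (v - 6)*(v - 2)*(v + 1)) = v^2 - 8*v + 12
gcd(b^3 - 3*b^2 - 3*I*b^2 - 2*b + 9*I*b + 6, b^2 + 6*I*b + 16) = b - 2*I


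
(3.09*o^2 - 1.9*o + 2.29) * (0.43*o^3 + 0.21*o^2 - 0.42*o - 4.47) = 1.3287*o^5 - 0.1681*o^4 - 0.7121*o^3 - 12.5334*o^2 + 7.5312*o - 10.2363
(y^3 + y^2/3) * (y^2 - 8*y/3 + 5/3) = y^5 - 7*y^4/3 + 7*y^3/9 + 5*y^2/9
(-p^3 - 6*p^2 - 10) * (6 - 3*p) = 3*p^4 + 12*p^3 - 36*p^2 + 30*p - 60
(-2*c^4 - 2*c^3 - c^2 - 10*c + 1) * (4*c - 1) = -8*c^5 - 6*c^4 - 2*c^3 - 39*c^2 + 14*c - 1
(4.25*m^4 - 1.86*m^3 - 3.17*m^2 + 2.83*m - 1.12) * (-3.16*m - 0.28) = -13.43*m^5 + 4.6876*m^4 + 10.538*m^3 - 8.0552*m^2 + 2.7468*m + 0.3136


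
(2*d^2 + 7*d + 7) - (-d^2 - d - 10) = 3*d^2 + 8*d + 17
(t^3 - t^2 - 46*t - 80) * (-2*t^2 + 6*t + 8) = -2*t^5 + 8*t^4 + 94*t^3 - 124*t^2 - 848*t - 640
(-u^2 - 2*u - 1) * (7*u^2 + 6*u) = -7*u^4 - 20*u^3 - 19*u^2 - 6*u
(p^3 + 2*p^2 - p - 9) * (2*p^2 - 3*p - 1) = 2*p^5 + p^4 - 9*p^3 - 17*p^2 + 28*p + 9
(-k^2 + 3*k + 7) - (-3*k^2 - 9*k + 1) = 2*k^2 + 12*k + 6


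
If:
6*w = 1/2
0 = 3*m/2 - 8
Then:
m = 16/3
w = 1/12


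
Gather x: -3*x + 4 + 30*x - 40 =27*x - 36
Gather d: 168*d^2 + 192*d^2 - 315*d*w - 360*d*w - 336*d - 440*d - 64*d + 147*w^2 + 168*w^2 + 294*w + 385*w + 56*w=360*d^2 + d*(-675*w - 840) + 315*w^2 + 735*w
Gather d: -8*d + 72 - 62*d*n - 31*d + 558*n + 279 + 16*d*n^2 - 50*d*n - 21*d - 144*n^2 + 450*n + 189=d*(16*n^2 - 112*n - 60) - 144*n^2 + 1008*n + 540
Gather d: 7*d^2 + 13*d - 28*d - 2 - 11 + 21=7*d^2 - 15*d + 8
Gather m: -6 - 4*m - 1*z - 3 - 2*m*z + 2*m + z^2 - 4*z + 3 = m*(-2*z - 2) + z^2 - 5*z - 6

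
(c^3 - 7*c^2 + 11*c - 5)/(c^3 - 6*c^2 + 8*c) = (c^3 - 7*c^2 + 11*c - 5)/(c*(c^2 - 6*c + 8))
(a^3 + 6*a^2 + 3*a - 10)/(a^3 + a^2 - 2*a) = (a + 5)/a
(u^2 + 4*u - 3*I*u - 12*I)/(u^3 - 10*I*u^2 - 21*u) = (u + 4)/(u*(u - 7*I))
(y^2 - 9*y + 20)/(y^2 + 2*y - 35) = (y - 4)/(y + 7)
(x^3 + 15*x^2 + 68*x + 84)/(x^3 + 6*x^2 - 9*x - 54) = (x^2 + 9*x + 14)/(x^2 - 9)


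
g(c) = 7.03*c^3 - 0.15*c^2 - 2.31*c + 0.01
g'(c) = 21.09*c^2 - 0.3*c - 2.31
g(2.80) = 146.69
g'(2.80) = 162.20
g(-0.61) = -0.23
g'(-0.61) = 5.72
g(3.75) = 359.96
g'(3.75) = 293.14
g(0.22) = -0.43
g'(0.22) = -1.36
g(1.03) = 5.15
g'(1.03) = 19.76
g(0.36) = -0.51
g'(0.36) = 0.32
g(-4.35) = -571.44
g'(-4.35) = 398.07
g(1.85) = 39.73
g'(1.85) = 69.32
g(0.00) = 0.01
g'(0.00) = -2.31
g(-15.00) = -23725.34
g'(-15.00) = 4747.44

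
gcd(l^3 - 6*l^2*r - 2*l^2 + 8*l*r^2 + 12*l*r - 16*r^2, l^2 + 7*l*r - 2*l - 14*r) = l - 2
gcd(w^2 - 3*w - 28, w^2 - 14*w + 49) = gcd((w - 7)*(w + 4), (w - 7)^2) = w - 7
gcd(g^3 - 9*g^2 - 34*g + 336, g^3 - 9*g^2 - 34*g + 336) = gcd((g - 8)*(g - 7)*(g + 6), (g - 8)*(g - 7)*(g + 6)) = g^3 - 9*g^2 - 34*g + 336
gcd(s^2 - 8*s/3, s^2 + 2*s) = s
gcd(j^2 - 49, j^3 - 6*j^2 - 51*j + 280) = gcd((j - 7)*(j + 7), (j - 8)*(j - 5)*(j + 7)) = j + 7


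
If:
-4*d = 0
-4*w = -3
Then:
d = 0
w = 3/4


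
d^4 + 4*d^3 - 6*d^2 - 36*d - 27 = (d - 3)*(d + 1)*(d + 3)^2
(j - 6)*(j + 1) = j^2 - 5*j - 6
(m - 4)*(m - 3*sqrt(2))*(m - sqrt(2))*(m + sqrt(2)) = m^4 - 3*sqrt(2)*m^3 - 4*m^3 - 2*m^2 + 12*sqrt(2)*m^2 + 8*m + 6*sqrt(2)*m - 24*sqrt(2)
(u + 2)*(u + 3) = u^2 + 5*u + 6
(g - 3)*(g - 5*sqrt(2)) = g^2 - 5*sqrt(2)*g - 3*g + 15*sqrt(2)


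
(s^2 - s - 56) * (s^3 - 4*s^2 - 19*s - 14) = s^5 - 5*s^4 - 71*s^3 + 229*s^2 + 1078*s + 784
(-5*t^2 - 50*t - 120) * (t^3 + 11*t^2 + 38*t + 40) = -5*t^5 - 105*t^4 - 860*t^3 - 3420*t^2 - 6560*t - 4800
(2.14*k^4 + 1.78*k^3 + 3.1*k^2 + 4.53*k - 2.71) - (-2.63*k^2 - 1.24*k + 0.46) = 2.14*k^4 + 1.78*k^3 + 5.73*k^2 + 5.77*k - 3.17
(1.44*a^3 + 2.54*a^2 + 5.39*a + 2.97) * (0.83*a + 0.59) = 1.1952*a^4 + 2.9578*a^3 + 5.9723*a^2 + 5.6452*a + 1.7523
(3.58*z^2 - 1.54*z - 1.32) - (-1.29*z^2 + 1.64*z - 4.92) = 4.87*z^2 - 3.18*z + 3.6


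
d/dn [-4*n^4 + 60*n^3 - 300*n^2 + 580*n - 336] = -16*n^3 + 180*n^2 - 600*n + 580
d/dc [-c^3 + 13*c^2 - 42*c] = -3*c^2 + 26*c - 42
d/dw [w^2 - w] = 2*w - 1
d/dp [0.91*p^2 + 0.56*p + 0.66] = 1.82*p + 0.56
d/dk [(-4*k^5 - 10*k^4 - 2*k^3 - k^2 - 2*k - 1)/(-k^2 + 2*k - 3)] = 2*(6*k^6 - 6*k^5 + k^4 + 56*k^3 + 7*k^2 + 2*k + 4)/(k^4 - 4*k^3 + 10*k^2 - 12*k + 9)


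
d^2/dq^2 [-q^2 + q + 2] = -2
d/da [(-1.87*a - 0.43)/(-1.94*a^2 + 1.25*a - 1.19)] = (-3.6278*a^2 - 1.6684*a + 2.7628)/(3.7636*a^4 - 4.85*a^3 + 6.1797*a^2 - 2.975*a + 1.4161)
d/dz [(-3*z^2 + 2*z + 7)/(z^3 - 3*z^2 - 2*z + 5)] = (3*z^4 - 4*z^3 - 9*z^2 + 12*z + 24)/(z^6 - 6*z^5 + 5*z^4 + 22*z^3 - 26*z^2 - 20*z + 25)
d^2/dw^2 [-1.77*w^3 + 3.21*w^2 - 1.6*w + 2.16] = 6.42 - 10.62*w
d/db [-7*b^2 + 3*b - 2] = 3 - 14*b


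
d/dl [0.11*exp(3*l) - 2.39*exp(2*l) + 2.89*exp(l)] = (0.33*exp(2*l) - 4.78*exp(l) + 2.89)*exp(l)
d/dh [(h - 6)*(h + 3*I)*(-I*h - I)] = -3*I*h^2 + h*(6 + 10*I) - 15 + 6*I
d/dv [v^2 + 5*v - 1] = 2*v + 5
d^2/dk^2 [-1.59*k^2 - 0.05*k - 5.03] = -3.18000000000000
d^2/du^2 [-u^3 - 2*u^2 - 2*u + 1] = -6*u - 4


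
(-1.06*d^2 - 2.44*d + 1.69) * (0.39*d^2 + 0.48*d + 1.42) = -0.4134*d^4 - 1.4604*d^3 - 2.0173*d^2 - 2.6536*d + 2.3998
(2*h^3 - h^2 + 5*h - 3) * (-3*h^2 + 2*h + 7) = -6*h^5 + 7*h^4 - 3*h^3 + 12*h^2 + 29*h - 21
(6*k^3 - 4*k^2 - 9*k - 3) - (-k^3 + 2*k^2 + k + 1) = 7*k^3 - 6*k^2 - 10*k - 4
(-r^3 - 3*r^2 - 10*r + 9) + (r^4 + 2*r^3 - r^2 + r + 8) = r^4 + r^3 - 4*r^2 - 9*r + 17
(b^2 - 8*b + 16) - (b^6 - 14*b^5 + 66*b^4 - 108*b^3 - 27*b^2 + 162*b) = -b^6 + 14*b^5 - 66*b^4 + 108*b^3 + 28*b^2 - 170*b + 16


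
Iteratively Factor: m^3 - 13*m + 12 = (m - 3)*(m^2 + 3*m - 4) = (m - 3)*(m + 4)*(m - 1)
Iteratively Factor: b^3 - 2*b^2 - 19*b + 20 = (b - 1)*(b^2 - b - 20) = (b - 1)*(b + 4)*(b - 5)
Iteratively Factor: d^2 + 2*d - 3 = (d + 3)*(d - 1)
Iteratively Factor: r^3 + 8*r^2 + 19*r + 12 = (r + 3)*(r^2 + 5*r + 4) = (r + 1)*(r + 3)*(r + 4)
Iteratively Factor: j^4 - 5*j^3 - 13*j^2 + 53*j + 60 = (j + 1)*(j^3 - 6*j^2 - 7*j + 60) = (j + 1)*(j + 3)*(j^2 - 9*j + 20) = (j - 5)*(j + 1)*(j + 3)*(j - 4)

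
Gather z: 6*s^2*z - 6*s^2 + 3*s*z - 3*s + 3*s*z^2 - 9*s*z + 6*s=-6*s^2 + 3*s*z^2 + 3*s + z*(6*s^2 - 6*s)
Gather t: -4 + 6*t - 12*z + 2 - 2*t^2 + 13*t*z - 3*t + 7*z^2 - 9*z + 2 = -2*t^2 + t*(13*z + 3) + 7*z^2 - 21*z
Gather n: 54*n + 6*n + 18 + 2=60*n + 20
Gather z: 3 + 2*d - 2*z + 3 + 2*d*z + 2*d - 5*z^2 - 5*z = 4*d - 5*z^2 + z*(2*d - 7) + 6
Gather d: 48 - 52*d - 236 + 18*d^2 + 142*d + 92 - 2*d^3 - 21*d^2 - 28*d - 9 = -2*d^3 - 3*d^2 + 62*d - 105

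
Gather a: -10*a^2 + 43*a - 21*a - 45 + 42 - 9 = -10*a^2 + 22*a - 12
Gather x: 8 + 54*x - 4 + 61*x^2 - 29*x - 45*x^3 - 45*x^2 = -45*x^3 + 16*x^2 + 25*x + 4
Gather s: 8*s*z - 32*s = s*(8*z - 32)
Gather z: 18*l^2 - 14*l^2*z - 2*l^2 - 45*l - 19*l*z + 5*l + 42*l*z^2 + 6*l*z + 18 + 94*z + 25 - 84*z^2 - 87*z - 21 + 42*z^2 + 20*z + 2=16*l^2 - 40*l + z^2*(42*l - 42) + z*(-14*l^2 - 13*l + 27) + 24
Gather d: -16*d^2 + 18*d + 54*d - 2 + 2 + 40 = -16*d^2 + 72*d + 40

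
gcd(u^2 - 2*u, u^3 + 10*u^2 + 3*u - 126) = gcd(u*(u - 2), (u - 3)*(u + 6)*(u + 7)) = 1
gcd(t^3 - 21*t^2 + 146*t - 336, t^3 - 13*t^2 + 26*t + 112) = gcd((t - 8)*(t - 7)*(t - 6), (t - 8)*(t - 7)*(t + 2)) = t^2 - 15*t + 56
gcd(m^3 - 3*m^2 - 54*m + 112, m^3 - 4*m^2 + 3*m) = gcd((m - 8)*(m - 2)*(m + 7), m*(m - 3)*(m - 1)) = 1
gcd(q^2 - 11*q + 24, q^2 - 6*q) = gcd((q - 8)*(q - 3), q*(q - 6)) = 1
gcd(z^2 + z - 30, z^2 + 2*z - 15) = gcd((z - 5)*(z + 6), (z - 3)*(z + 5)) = 1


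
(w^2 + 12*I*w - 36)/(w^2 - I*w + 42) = (w + 6*I)/(w - 7*I)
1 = 1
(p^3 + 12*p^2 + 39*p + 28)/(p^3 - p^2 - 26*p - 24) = (p + 7)/(p - 6)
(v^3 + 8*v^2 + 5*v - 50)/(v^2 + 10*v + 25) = v - 2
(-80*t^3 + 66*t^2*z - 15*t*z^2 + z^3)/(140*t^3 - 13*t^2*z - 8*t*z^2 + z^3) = (16*t^2 - 10*t*z + z^2)/(-28*t^2 - 3*t*z + z^2)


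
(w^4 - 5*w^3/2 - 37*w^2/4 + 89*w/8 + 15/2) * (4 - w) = -w^5 + 13*w^4/2 - 3*w^3/4 - 385*w^2/8 + 37*w + 30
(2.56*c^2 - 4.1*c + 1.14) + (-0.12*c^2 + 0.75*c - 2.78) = 2.44*c^2 - 3.35*c - 1.64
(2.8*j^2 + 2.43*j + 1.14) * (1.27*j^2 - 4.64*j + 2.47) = 3.556*j^4 - 9.9059*j^3 - 2.9114*j^2 + 0.712500000000001*j + 2.8158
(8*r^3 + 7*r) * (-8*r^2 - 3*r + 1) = -64*r^5 - 24*r^4 - 48*r^3 - 21*r^2 + 7*r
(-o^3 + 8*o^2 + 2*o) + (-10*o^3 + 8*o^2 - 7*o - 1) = -11*o^3 + 16*o^2 - 5*o - 1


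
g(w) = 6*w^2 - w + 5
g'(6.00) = 71.00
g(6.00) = 215.00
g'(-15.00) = -181.00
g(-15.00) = 1370.00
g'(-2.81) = -34.72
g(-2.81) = 55.19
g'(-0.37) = -5.44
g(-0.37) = 6.19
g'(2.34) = 27.08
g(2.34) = 35.51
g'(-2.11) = -26.32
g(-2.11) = 33.82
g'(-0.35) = -5.20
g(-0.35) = 6.08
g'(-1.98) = -24.76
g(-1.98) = 30.50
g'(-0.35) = -5.20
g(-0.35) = 6.08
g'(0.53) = 5.36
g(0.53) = 6.16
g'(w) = 12*w - 1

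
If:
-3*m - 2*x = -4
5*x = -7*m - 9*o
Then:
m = 4/3 - 2*x/3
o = -x/27 - 28/27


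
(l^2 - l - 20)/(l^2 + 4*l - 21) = (l^2 - l - 20)/(l^2 + 4*l - 21)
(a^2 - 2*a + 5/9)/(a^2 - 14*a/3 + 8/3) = (9*a^2 - 18*a + 5)/(3*(3*a^2 - 14*a + 8))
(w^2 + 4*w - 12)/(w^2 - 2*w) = (w + 6)/w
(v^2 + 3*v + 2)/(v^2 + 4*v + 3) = (v + 2)/(v + 3)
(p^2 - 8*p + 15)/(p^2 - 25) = (p - 3)/(p + 5)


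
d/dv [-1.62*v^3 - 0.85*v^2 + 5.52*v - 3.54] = -4.86*v^2 - 1.7*v + 5.52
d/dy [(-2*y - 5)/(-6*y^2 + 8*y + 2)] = 3*(-y^2 - 5*y + 3)/(9*y^4 - 24*y^3 + 10*y^2 + 8*y + 1)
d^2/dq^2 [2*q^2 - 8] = 4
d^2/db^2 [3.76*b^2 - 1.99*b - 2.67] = 7.52000000000000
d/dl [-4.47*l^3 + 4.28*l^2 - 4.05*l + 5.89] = -13.41*l^2 + 8.56*l - 4.05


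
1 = 1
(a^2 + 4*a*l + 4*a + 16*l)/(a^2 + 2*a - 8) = (a + 4*l)/(a - 2)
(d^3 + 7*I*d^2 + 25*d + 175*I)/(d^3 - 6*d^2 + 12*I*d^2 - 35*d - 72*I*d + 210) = (d - 5*I)/(d - 6)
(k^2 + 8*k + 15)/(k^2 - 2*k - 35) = (k + 3)/(k - 7)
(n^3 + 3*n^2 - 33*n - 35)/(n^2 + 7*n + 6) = (n^2 + 2*n - 35)/(n + 6)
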